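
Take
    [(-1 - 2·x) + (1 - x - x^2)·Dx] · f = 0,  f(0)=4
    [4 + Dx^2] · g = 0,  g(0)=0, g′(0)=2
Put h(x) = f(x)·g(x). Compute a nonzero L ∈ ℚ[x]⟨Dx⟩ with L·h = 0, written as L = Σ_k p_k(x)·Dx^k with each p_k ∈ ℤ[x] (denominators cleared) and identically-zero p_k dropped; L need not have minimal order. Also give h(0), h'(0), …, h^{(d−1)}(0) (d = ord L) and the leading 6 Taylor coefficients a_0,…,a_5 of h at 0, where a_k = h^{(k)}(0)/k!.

L = (-2 + 4·x + 4·x^2) + (2 + 4·x)·Dx + (-1 + x + x^2)·Dx^2  (order 2).
h: a_k = 0, 8, 8, 32/3, 56/3, 152/5, …
ICs: h(0) = 0, h′(0) = 8.

f: a_k = 4, 4, 8, 12, 20, 32, …
g: a_k = 0, 2, 0, -4/3, 0, 4/15, …
Sym-product of L_f,L_g gives L₀ (≤ ord 2).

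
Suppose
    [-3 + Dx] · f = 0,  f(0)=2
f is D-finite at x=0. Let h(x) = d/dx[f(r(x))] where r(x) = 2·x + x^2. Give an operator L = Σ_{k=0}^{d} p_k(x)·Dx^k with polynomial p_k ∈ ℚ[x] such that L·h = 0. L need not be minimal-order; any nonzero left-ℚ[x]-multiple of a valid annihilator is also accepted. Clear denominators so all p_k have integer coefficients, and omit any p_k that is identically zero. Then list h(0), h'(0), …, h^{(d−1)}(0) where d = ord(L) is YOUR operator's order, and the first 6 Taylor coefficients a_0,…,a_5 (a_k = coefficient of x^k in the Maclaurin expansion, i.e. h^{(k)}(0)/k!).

f: a_k = 2, 6, 9, 9, 27/4, 81/20, …
L₀ from L_f via x↦r, Dx↦r'^{-1}Dx.
h₀' ⇒ L via d/dx closure of L₀.
L = (7 + 12·x + 6·x^2) + (-1 - x)·Dx  (order 1).
h: a_k = 12, 84, 324, 900, 1998, 18738/5, …
ICs: h(0) = 12.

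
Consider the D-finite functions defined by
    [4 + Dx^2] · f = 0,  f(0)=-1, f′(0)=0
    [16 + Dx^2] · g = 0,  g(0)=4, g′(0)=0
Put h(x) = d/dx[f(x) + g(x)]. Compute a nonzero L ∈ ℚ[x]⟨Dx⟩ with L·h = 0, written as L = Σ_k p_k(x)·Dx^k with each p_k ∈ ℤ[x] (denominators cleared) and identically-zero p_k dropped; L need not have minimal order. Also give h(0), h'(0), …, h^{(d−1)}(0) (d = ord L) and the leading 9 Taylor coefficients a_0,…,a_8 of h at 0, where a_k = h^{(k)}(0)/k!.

L = 64 + 20·Dx^2 + Dx^4  (order 4).
h: a_k = 0, -60, 0, 168, 0, -136, 0, 5456/105, 0, …
ICs: h(0) = 0, h′(0) = -60, h′′(0) = 0, h′′′(0) = 1008.

f: a_k = -1, 0, 2, 0, -2/3, 0, 4/45, 0, -2/315, …
g: a_k = 4, 0, -32, 0, 128/3, 0, -1024/45, 0, 2048/315, …
h₀=f+g: left-lcm gives L₀, ord ≤ 4.
Differentiate: ansatz ord ≤ ord L₀ ⇒ L.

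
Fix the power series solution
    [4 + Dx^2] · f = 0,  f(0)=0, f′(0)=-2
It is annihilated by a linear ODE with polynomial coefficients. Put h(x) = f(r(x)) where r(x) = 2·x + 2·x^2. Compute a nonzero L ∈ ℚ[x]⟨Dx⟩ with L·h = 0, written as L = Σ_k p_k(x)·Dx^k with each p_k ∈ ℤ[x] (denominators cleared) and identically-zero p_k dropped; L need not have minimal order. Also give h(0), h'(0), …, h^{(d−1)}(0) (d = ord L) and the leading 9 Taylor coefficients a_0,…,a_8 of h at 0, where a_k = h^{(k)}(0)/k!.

L = (16 + 96·x + 192·x^2 + 128·x^3) - 2·Dx + (1 + 2·x)·Dx^2  (order 2).
h: a_k = 0, -4, -4, 32/3, 32, 352/15, -32, -25856/315, -2816/45, …
ICs: h(0) = 0, h′(0) = -4.

f: a_k = 0, -2, 0, 4/3, 0, -4/15, 0, 8/315, 0, …
Change of var in L_f (x↦r) gives L₀.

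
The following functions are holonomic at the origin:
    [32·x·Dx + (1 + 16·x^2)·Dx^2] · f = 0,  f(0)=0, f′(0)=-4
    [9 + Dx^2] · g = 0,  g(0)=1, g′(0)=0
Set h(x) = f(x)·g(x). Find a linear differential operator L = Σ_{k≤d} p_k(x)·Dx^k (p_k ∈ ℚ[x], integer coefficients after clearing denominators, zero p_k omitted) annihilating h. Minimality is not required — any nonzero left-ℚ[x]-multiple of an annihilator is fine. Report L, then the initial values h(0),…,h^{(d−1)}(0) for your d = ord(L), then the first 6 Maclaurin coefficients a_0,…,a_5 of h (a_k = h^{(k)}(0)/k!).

f: a_k = 0, -4, 0, 64/3, 0, -1024/5, …
g: a_k = 1, 0, -9/2, 0, 27/8, 0, …
L₀ := L_f ⊗_s L_g (sym. prod.), ord ≤ 4.
L = (16425 + 696384·x^2 + 2778624·x^4 + 11943936·x^6 + 47775744·x^8) + (23616·x + 543744·x^3 + 3981312·x^5 + 21233664·x^7)·Dx + (2050 + 87168·x^2 + 470016·x^4 + 2654208·x^6 + 10616832·x^8)·Dx^2 + (2624·x + 60416·x^3 + 442368·x^5 + 2359296·x^7)·Dx^3 + (25 + 1088·x^2 + 17920·x^4 + 147456·x^6 + 589824·x^8)·Dx^4  (order 4).
h: a_k = 0, -4, 0, 118/3, 0, -3143/10, …
ICs: h(0) = 0, h′(0) = -4, h′′(0) = 0, h′′′(0) = 236.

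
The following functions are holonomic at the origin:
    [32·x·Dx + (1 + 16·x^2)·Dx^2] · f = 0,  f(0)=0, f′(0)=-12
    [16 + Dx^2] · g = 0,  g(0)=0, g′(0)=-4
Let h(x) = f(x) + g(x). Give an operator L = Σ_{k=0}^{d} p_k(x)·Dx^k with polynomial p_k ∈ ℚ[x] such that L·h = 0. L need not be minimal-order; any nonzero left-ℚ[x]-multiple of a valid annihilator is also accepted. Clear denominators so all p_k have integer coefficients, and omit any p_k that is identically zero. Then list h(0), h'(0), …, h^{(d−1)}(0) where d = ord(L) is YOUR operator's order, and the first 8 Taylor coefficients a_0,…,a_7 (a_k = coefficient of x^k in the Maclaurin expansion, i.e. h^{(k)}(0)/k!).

f: a_k = 0, -12, 0, 64, 0, -3072/5, 0, 49152/7, …
g: a_k = 0, -4, 0, 32/3, 0, -128/15, 0, 1024/315, …
h₀=f+g: left-lcm gives L₀, ord ≤ 4.
L = (-5632·x + 114688·x^3 + 131072·x^5)·Dx + (-16 + 1792·x^2 + 36864·x^4 + 65536·x^6)·Dx^2 + (-352·x + 7168·x^3 + 8192·x^5)·Dx^3 + (-1 + 112·x^2 + 2304·x^4 + 4096·x^6)·Dx^4  (order 4).
h: a_k = 0, -16, 0, 224/3, 0, -9344/15, 0, 2212864/315, …
ICs: h(0) = 0, h′(0) = -16, h′′(0) = 0, h′′′(0) = 448.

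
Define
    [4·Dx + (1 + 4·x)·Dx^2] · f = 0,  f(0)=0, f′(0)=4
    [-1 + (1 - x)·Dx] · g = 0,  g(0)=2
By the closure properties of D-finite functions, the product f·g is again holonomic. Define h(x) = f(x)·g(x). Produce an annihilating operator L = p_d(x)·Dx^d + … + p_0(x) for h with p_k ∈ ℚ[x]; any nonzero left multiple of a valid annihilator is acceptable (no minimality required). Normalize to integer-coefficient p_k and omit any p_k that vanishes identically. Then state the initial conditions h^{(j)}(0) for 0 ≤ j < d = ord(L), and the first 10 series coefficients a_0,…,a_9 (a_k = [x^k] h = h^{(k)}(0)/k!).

L = 4 + (-2 + 12·x)·Dx + (-1 - 3·x + 4·x^2)·Dx^2  (order 2).
h: a_k = 0, 8, -8, 104/3, -280/3, 4744/15, -15736/15, 381368/105, -1338952/105, 14333224/315, …
ICs: h(0) = 0, h′(0) = 8.

f: a_k = 0, 4, -8, 64/3, -64, 1024/5, -2048/3, 16384/7, -8192, 262144/9, …
g: a_k = 2, 2, 2, 2, 2, 2, 2, 2, 2, 2, …
Product ⇒ symmetric product L₀, ord ≤ 2.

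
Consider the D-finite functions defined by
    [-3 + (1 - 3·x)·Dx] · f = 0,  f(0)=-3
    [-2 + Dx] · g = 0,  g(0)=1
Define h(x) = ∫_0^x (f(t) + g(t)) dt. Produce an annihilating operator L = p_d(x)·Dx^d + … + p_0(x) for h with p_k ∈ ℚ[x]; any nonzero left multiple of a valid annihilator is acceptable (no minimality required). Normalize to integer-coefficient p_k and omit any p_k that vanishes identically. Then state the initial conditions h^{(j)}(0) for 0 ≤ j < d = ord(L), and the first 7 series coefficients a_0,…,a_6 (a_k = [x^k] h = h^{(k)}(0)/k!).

f: a_k = -3, -9, -27, -81, -243, -729, -2187, …
g: a_k = 1, 2, 2, 4/3, 2/3, 4/15, 4/45, …
f+g: L₀ = lclm(L_f,L_g), ord ≤ 1+1.
∫: right-multiply L₀ by Dx.
L = (-24 - 36·x)·Dx + (14 + 24·x - 36·x^2)·Dx^2 + (-1 - 3·x + 18·x^2)·Dx^3  (order 3).
h: a_k = 0, -2, -7/2, -25/3, -239/12, -727/15, -10931/90, …
ICs: h(0) = 0, h′(0) = -2, h′′(0) = -7.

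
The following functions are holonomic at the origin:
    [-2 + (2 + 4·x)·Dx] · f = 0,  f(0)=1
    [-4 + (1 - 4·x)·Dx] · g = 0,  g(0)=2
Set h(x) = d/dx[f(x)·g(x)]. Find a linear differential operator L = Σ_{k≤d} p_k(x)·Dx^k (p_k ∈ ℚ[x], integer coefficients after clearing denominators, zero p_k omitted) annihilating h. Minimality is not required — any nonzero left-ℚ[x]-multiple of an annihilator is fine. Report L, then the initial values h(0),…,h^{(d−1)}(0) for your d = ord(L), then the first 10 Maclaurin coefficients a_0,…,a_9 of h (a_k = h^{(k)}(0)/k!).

f: a_k = 1, 1, -1/2, 1/2, -5/8, 7/8, -21/16, 33/16, -429/128, 715/128, …
g: a_k = 2, 8, 32, 128, 512, 2048, 8192, 32768, 131072, 524288, …
f·g: L₀ = L_f ⊗_s L_g, ord ≤ 1·1.
h=h₀': d/dx-closure on L₀ ⇒ L.
L = (39 + 120·x + 48·x^2) + (-5 + 6·x + 48·x^2 + 32·x^3)·Dx  (order 1).
h: a_k = 10, 78, 471, 2507, 50175/4, 240777/4, 2247483/8, 10273779/8, 369862479/64, 1643821085/64, …
ICs: h(0) = 10.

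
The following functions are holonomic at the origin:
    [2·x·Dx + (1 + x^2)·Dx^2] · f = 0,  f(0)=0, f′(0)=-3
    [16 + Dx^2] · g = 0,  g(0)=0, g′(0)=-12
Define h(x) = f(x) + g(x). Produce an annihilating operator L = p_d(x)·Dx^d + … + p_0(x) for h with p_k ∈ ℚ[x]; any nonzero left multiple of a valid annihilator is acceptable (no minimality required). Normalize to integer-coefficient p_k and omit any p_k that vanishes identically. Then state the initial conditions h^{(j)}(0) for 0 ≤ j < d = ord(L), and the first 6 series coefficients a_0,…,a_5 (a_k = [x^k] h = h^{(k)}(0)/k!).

L = (64·x + 704·x^3 + 256·x^5)·Dx + (112 + 416·x^2 + 432·x^4 + 128·x^6)·Dx^2 + (4·x + 44·x^3 + 16·x^5)·Dx^3 + (7 + 26·x^2 + 27·x^4 + 8·x^6)·Dx^4  (order 4).
h: a_k = 0, -15, 0, 33, 0, -131/5, …
ICs: h(0) = 0, h′(0) = -15, h′′(0) = 0, h′′′(0) = 198.

f: a_k = 0, -3, 0, 1, 0, -3/5, …
g: a_k = 0, -12, 0, 32, 0, -128/5, …
f+g: L₀ = lclm(L_f,L_g), ord ≤ 2+2.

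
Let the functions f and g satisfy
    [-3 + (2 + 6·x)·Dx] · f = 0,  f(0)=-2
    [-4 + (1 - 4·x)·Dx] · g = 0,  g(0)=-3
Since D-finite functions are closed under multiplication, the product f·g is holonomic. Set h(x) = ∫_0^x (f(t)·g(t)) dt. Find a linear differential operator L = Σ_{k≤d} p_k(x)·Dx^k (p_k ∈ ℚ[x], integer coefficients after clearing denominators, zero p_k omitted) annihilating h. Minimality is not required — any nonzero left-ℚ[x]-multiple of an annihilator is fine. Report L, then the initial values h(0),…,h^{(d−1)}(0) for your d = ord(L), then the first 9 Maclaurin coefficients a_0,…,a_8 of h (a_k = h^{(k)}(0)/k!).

f: a_k = -2, -3, 9/4, -27/8, 405/64, -1701/128, 15309/512, -72171/1024, 2814669/16384, …
g: a_k = -3, -12, -48, -192, -768, -3072, -12288, -49152, -196608, …
Product ⇒ symmetric product L₀, ord ≤ 1.
∫: right-multiply L₀ by Dx.
L = (11 + 12·x)·Dx + (-2 + 2·x + 24·x^2)·Dx^2  (order 2).
h: a_k = 0, 6, 33/2, 167/4, 4089/32, 129633/320, 347389/256, 2375535/512, 133246473/8192, …
ICs: h(0) = 0, h′(0) = 6.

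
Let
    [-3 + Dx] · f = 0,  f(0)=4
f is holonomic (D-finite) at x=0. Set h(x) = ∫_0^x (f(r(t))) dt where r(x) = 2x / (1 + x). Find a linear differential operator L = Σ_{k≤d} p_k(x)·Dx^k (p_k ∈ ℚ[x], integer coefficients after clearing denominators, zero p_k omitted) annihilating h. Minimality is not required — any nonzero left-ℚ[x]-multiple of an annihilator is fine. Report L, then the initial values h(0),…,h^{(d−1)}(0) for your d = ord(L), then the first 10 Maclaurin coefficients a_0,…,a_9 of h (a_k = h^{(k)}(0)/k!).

L = -6·Dx + (1 + 2·x + x^2)·Dx^2  (order 2).
h: a_k = 0, 4, 12, 16, 6, -24/5, -4/5, 96/35, -57/35, -16/105, …
ICs: h(0) = 0, h′(0) = 4.

f: a_k = 4, 12, 18, 18, 27/2, 81/10, 81/20, 243/140, 729/1120, 243/1120, …
L₀ from L_f via x↦r, Dx↦r'^{-1}Dx.
∫: right-multiply L₀ by Dx.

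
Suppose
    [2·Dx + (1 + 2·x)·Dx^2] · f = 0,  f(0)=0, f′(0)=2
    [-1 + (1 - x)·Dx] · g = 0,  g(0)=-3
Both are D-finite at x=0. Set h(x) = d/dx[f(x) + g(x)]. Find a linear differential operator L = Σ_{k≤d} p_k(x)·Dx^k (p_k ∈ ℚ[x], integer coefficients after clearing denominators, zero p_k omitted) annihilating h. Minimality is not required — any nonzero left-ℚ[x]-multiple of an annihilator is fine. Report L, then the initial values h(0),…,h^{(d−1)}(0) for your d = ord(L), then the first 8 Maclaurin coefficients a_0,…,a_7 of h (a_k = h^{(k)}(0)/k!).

f: a_k = 0, 2, -2, 8/3, -4, 32/5, -32/3, 128/7, …
g: a_k = -3, -3, -3, -3, -3, -3, -3, -3, …
f+g: L₀ = lclm(L_f,L_g), ord ≤ 2+1.
h=h₀': d/dx-closure on L₀ ⇒ L.
L = (-14 - 4·x) + (1 - 20·x - 8·x^2)·Dx + (2 + 3·x - 3·x^2 - 2·x^3)·Dx^2  (order 2).
h: a_k = -1, -10, -1, -28, 17, -82, 107, -280, …
ICs: h(0) = -1, h′(0) = -10.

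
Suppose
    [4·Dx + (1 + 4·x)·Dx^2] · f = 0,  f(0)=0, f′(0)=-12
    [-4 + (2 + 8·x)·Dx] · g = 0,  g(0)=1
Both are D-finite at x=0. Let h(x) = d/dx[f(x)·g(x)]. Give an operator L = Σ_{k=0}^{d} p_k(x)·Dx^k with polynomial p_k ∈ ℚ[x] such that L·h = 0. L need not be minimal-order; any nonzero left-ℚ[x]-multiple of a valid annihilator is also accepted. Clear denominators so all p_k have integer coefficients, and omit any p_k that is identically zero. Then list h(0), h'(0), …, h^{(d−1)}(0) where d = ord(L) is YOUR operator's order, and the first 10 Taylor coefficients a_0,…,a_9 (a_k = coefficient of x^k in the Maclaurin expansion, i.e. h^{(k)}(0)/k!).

L = 4 + (8 + 32·x)·Dx + (1 + 8·x + 16·x^2)·Dx^2  (order 2).
h: a_k = -12, 0, 24, -128, 568, -11904/5, 48688/5, -1376768/35, 1104648/7, -13240064/21, …
ICs: h(0) = -12, h′(0) = 0.

f: a_k = 0, -12, 24, -64, 192, -3072/5, 2048, -49152/7, 24576, -262144/3, …
g: a_k = 1, 2, -2, 4, -10, 28, -84, 264, -858, 2860, …
h₀=f·g: eliminate ⇒ L₀, order ≤ 2·1.
Differentiate: ansatz ord ≤ ord L₀ ⇒ L.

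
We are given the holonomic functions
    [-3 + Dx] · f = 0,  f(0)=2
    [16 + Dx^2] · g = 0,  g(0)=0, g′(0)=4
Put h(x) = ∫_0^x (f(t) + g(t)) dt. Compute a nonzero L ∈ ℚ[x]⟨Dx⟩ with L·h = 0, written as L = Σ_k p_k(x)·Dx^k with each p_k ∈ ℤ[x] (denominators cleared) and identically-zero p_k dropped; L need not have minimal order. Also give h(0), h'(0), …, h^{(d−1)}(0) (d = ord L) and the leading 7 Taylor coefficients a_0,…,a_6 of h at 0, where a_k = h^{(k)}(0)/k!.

f: a_k = 2, 6, 9, 9, 27/4, 81/20, 81/40, …
g: a_k = 0, 4, 0, -32/3, 0, 128/15, 0, …
L₀ := lclm(L_f,L_g); ord L₀ ≤ 1+2.
∫: right-multiply L₀ by Dx.
L = -48·Dx + 16·Dx^2 - 3·Dx^3 + Dx^4  (order 4).
h: a_k = 0, 2, 5, 3, -5/12, 27/20, 151/72, …
ICs: h(0) = 0, h′(0) = 2, h′′(0) = 10, h′′′(0) = 18.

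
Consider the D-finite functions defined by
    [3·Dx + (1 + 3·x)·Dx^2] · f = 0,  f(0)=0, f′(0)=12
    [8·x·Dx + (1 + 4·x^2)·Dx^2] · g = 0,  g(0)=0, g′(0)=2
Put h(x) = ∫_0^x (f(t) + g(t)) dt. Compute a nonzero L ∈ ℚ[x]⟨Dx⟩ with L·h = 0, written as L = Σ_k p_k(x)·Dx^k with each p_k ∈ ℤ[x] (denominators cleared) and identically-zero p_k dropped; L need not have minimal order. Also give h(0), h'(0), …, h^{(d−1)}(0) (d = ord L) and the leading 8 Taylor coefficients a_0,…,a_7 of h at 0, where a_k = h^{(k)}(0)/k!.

L = (-24 - 216·x + 288·x^2 + 288·x^3)·Dx^2 + (-26 - 48·x - 120·x^2 + 576·x^3 + 576·x^4)·Dx^3 + (-3 - x + 24·x^2 + 32·x^3 + 144·x^4 + 144·x^5)·Dx^4  (order 4).
h: a_k = 0, 0, 7, -6, 25/3, -81/5, 502/15, -486/7, …
ICs: h(0) = 0, h′(0) = 0, h′′(0) = 14, h′′′(0) = -36.

f: a_k = 0, 12, -18, 36, -81, 972/5, -486, 8748/7, …
g: a_k = 0, 2, 0, -8/3, 0, 32/5, 0, -128/7, …
Sum ⇒ L₀ = lclm(L_f,L_g) in ℚ(x)⟨Dx⟩.
∫: right-multiply L₀ by Dx.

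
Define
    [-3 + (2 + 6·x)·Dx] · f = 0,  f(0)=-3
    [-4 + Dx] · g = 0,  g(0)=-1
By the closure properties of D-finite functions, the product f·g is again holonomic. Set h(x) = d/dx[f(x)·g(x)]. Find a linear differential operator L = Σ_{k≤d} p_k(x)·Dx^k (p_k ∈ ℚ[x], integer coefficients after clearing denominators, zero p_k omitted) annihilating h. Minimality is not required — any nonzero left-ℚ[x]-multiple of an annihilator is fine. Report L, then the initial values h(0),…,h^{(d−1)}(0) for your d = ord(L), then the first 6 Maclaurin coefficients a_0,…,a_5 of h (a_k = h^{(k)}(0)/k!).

f: a_k = -3, -9/2, 27/8, -81/16, 1215/128, -5103/256, …
g: a_k = -1, -4, -8, -32/3, -32/3, -128/15, …
Product ⇒ symmetric product L₀, ord ≤ 1.
Derive L from L₀ (diff closure).
L = (103 + 528·x + 576·x^2) + (-22 - 114·x - 144·x^2)·Dx  (order 1).
h: a_k = 33/2, 309/4, 2859/16, 8161/32, 76883/256, 497863/2560, …
ICs: h(0) = 33/2.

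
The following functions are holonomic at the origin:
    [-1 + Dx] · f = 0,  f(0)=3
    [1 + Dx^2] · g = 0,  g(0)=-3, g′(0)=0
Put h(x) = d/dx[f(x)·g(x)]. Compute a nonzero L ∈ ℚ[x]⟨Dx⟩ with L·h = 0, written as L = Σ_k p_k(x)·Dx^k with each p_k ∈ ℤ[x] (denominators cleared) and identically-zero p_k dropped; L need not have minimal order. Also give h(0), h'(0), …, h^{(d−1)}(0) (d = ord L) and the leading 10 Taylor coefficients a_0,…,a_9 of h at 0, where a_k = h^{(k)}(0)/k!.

f: a_k = 3, 3, 3/2, 1/2, 1/8, 1/40, 1/240, 1/1680, 1/13440, 1/120960, …
g: a_k = -3, 0, 3/2, 0, -1/8, 0, 1/240, 0, -1/13440, 0, …
Product ⇒ symmetric product L₀, ord ≤ 2.
h₀' ⇒ L via d/dx closure of L₀.
L = 2 - 2·Dx + Dx^2  (order 2).
h: a_k = -9, 0, 9, 6, 3/2, 0, -1/10, -1/35, -1/280, 0, …
ICs: h(0) = -9, h′(0) = 0.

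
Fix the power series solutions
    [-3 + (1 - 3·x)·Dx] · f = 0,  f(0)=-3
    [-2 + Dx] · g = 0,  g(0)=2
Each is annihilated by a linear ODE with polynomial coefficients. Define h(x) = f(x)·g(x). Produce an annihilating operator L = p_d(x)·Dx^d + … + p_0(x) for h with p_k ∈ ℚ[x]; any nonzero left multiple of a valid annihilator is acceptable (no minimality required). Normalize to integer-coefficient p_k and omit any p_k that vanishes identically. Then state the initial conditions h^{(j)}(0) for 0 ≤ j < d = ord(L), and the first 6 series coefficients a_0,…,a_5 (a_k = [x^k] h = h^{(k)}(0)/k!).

L = (5 - 6·x) + (-1 + 3·x)·Dx  (order 1).
h: a_k = -6, -30, -102, -314, -946, -14198/5, …
ICs: h(0) = -6.

f: a_k = -3, -9, -27, -81, -243, -729, …
g: a_k = 2, 4, 4, 8/3, 4/3, 8/15, …
Sym-product of L_f,L_g gives L₀ (≤ ord 1).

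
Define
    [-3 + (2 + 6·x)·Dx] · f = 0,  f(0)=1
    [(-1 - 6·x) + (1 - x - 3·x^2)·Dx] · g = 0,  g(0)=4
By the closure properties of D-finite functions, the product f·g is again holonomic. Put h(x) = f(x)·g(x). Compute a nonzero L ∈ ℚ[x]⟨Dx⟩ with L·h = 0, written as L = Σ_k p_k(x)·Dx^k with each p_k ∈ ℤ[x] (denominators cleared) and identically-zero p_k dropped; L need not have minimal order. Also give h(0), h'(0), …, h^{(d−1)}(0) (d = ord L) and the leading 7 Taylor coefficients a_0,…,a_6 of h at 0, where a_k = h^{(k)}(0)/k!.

f: a_k = 1, 3/2, -9/8, 27/16, -405/128, 1701/256, -15309/1024, …
g: a_k = 4, 4, 16, 28, 76, 160, 388, …
Sym-product of L_f,L_g gives L₀ (≤ ord 1).
L = (5 + 15·x + 27·x^2) + (-2 - 4·x + 12·x^2 + 18·x^3)·Dx  (order 1).
h: a_k = 4, 10, 35/2, 217/4, 3011/32, 18139/64, 129511/256, …
ICs: h(0) = 4.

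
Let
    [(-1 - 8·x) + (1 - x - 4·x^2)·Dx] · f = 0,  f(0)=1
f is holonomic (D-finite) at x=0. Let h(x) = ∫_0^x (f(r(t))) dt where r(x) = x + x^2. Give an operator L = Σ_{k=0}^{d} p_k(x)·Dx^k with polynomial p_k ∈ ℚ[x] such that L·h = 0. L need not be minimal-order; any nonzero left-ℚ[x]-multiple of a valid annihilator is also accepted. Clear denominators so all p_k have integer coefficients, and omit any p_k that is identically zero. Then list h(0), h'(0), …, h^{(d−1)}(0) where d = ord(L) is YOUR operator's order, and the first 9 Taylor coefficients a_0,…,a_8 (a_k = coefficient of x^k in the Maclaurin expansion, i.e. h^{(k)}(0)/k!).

f: a_k = 1, 1, 5, 9, 29, 65, 181, 441, 1165, …
Substitute x→r, Dx→(1/r')Dx; clear ⇒ L₀.
∫: right-multiply L₀ by Dx.
L = (1 + 10·x + 24·x^2 + 16·x^3)·Dx + (-1 + x + 5·x^2 + 8·x^3 + 4·x^4)·Dx^2  (order 2).
h: a_k = 0, 1, 1/2, 2, 19/4, 61/5, 104/3, 689/7, 2293/8, …
ICs: h(0) = 0, h′(0) = 1.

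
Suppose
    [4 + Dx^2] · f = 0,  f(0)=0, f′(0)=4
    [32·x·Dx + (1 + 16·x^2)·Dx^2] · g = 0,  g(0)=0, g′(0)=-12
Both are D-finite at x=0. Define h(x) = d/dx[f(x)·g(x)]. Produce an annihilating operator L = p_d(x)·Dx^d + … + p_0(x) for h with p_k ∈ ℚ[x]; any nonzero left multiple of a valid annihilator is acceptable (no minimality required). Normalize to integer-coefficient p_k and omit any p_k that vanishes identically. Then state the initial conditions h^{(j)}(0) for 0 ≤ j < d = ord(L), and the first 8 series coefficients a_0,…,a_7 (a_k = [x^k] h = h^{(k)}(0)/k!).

L = (62288 + 2213376·x^2 + 73428992·x^4 + 58982400·x^6 + 3145728·x^8 - 167772160·x^10 + 268435456·x^12) + (35072·x + 2871296·x^3 + 39976960·x^5 + 52428800·x^7 + 83886080·x^9 + 268435456·x^11)·Dx + (15912 + 579328·x^2 + 18954240·x^4 + 19529728·x^6 + 9961472·x^8 - 16777216·x^10 + 134217728·x^12)·Dx^2 + (8768·x + 717824·x^3 + 9994240·x^5 + 13107200·x^7 + 20971520·x^9 + 67108864·x^11)·Dx^3 + (85 + 6496·x^2 + 149248·x^4 + 1196032·x^6 + 2293760·x^8 + 6291456·x^10 + 16777216·x^12)·Dx^4  (order 4).
h: a_k = 0, -96, 0, 1152, 0, -15808, 0, 238080, …
ICs: h(0) = 0, h′(0) = -96, h′′(0) = 0, h′′′(0) = 6912.

f: a_k = 0, 4, 0, -8/3, 0, 8/15, 0, -16/315, …
g: a_k = 0, -12, 0, 64, 0, -3072/5, 0, 49152/7, …
f·g: L₀ = L_f ⊗_s L_g, ord ≤ 2·2.
Differentiate: ansatz ord ≤ ord L₀ ⇒ L.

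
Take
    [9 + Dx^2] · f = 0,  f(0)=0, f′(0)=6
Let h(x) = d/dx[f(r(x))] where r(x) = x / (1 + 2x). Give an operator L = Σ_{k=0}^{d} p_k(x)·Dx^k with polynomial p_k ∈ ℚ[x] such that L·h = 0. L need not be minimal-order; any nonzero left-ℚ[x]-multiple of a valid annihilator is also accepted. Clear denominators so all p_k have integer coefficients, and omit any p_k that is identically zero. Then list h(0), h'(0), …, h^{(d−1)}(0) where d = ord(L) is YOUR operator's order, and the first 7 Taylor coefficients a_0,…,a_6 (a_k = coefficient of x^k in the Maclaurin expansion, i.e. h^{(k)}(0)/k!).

f: a_k = 0, 6, 0, -9, 0, 81/20, 0, …
L₀ from L_f via x↦r, Dx↦r'^{-1}Dx.
Derive L from L₀ (diff closure).
L = (33 + 96·x + 96·x^2) + (12 + 72·x + 144·x^2 + 96·x^3)·Dx + (1 + 8·x + 24·x^2 + 32·x^3 + 16·x^4)·Dx^2  (order 2).
h: a_k = 6, -24, 45, 24, -2319/4, 2925, -429483/40, …
ICs: h(0) = 6, h′(0) = -24.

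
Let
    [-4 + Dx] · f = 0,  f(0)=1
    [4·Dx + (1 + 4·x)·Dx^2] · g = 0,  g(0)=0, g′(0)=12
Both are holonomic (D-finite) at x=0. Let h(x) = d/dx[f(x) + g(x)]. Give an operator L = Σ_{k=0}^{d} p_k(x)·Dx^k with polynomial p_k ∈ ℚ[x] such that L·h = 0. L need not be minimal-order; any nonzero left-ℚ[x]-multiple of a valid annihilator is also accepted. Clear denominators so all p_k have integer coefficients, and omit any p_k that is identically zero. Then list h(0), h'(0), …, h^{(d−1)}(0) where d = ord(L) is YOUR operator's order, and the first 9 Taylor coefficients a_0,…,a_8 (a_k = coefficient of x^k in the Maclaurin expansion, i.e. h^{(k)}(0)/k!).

f: a_k = 1, 4, 8, 32/3, 32/3, 128/15, 256/45, 1024/315, 512/315, …
g: a_k = 0, 12, -24, 64, -192, 3072/5, -2048, 49152/7, -24576, …
Weyl lclm of L_f,L_g ⇒ L₀ (ord ≤ 3).
h=h₀': d/dx-closure on L₀ ⇒ L.
L = (-24 - 32·x) + (2 - 16·x - 32·x^2)·Dx + (1 + 6·x + 8·x^2)·Dx^2  (order 2).
h: a_k = 16, -32, 224, -2176/3, 9344/3, -183808/15, 2212864/45, -61927424/315, 247728128/315, …
ICs: h(0) = 16, h′(0) = -32.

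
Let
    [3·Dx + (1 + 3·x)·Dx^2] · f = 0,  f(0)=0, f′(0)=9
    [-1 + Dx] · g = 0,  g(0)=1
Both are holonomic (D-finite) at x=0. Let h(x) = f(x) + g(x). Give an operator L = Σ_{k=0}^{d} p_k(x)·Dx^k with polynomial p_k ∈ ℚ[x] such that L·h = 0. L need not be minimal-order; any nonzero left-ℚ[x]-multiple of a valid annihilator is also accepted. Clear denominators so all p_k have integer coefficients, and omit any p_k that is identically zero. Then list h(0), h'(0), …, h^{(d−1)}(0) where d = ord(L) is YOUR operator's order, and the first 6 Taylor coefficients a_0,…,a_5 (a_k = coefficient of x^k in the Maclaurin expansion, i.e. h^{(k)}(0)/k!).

L = (-21 - 9·x)·Dx + (17 - 6·x - 9·x^2)·Dx^2 + (4 + 15·x + 9·x^2)·Dx^3  (order 3).
h: a_k = 1, 10, -13, 163/6, -1457/24, 17497/120, …
ICs: h(0) = 1, h′(0) = 10, h′′(0) = -26.

f: a_k = 0, 9, -27/2, 27, -243/4, 729/5, …
g: a_k = 1, 1, 1/2, 1/6, 1/24, 1/120, …
Sum ⇒ L₀ = lclm(L_f,L_g) in ℚ(x)⟨Dx⟩.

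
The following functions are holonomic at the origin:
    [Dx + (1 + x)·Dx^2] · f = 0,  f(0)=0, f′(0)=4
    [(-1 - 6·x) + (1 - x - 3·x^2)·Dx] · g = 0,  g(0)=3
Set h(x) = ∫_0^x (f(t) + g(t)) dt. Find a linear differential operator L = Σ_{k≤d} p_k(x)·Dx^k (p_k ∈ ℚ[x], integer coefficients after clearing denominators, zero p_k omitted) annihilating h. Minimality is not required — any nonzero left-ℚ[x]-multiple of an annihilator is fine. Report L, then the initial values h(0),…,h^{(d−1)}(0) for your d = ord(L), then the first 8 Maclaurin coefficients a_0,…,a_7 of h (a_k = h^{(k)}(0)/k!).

L = (-58 - 350·x - 636·x^2 - 756·x^3 - 324·x^4)·Dx^2 + (-40 - 364·x - 976·x^2 - 1632·x^3 - 1530·x^4 - 540·x^5)·Dx^3 + (9 + 31·x + 27·x^2 - 115·x^3 - 345·x^4 - 333·x^5 - 108·x^6)·Dx^4  (order 4).
h: a_k = 0, 3, 7/2, 10/3, 67/12, 56/5, 302/15, 871/21, …
ICs: h(0) = 0, h′(0) = 3, h′′(0) = 7, h′′′(0) = 20.

f: a_k = 0, 4, -2, 4/3, -1, 4/5, -2/3, 4/7, …
g: a_k = 3, 3, 12, 21, 57, 120, 291, 651, …
L₀ := lclm(L_f,L_g); ord L₀ ≤ 2+1.
h=∫₀ˣh₀: take L = L₀·Dx.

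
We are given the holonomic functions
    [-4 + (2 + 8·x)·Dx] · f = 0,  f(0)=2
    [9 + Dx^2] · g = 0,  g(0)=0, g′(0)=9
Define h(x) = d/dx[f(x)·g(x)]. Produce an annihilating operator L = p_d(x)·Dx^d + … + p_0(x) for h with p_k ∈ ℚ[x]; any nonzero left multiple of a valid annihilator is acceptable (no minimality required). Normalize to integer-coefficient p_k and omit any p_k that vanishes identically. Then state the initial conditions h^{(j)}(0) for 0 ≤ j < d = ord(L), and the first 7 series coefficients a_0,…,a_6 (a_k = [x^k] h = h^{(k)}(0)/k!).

L = (131 + 1392·x + 4512·x^2 + 6912·x^3 + 6912·x^4) + (4 - 80·x - 576·x^2 - 768·x^3)·Dx + (7 + 80·x + 352·x^2 + 768·x^3 + 768·x^4)·Dx^2  (order 2).
h: a_k = 18, 72, -189, 72, -2277/4, 12609/5, -355293/40, …
ICs: h(0) = 18, h′(0) = 72.

f: a_k = 2, 4, -4, 8, -20, 56, -168, …
g: a_k = 0, 9, 0, -27/2, 0, 243/40, 0, …
L₀ := L_f ⊗_s L_g (sym. prod.), ord ≤ 2.
h=h₀': d/dx-closure on L₀ ⇒ L.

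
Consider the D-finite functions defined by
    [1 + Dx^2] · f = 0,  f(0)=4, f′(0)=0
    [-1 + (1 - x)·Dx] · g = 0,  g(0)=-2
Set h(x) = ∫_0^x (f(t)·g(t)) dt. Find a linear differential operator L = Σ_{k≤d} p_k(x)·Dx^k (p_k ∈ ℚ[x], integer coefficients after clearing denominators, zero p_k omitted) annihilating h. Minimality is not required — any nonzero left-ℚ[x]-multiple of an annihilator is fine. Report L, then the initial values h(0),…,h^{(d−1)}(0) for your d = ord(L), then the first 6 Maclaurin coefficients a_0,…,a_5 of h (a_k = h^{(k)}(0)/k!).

L = (-1 + x)·Dx + 2·Dx^2 + (-1 + x)·Dx^3  (order 3).
h: a_k = 0, -8, -4, -4/3, -1, -13/15, …
ICs: h(0) = 0, h′(0) = -8, h′′(0) = -8.

f: a_k = 4, 0, -2, 0, 1/6, 0, …
g: a_k = -2, -2, -2, -2, -2, -2, …
h₀=f·g: eliminate ⇒ L₀, order ≤ 2·1.
Integrate: L := L₀·Dx.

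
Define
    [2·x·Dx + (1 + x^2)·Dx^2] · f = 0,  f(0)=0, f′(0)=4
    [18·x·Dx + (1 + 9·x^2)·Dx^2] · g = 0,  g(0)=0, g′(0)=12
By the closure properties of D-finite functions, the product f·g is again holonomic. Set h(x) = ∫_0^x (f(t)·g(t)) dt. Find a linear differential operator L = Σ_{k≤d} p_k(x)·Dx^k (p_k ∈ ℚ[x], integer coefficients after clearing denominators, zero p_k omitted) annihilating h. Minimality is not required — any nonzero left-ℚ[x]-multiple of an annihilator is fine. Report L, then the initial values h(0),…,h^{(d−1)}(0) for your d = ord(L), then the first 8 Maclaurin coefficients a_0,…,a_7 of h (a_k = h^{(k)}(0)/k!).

L = (-216·x - 3600·x^3 - 5184·x^5 + 6480·x^7 + 17496·x^9)·Dx^2 + (-40 - 1452·x^2 - 6480·x^4 - 4536·x^6 + 22680·x^8 + 26244·x^10)·Dx^3 + (-80·x - 980·x^3 - 2160·x^5 + 2952·x^7 + 12960·x^9 + 8748·x^11)·Dx^4 + (-1 - 20·x^2 - 109·x^4 + 981·x^8 + 1620·x^10 + 729·x^12)·Dx^5  (order 5).
h: a_k = 0, 0, 0, 16, 0, -32, 0, 4176/35, …
ICs: h(0) = 0, h′(0) = 0, h′′(0) = 0, h′′′(0) = 96, h′′′′(0) = 0.

f: a_k = 0, 4, 0, -4/3, 0, 4/5, 0, -4/7, …
g: a_k = 0, 12, 0, -36, 0, 972/5, 0, -8748/7, …
f·g: L₀ = L_f ⊗_s L_g, ord ≤ 2·2.
h=∫h₀ ⇒ L = L₀·Dx.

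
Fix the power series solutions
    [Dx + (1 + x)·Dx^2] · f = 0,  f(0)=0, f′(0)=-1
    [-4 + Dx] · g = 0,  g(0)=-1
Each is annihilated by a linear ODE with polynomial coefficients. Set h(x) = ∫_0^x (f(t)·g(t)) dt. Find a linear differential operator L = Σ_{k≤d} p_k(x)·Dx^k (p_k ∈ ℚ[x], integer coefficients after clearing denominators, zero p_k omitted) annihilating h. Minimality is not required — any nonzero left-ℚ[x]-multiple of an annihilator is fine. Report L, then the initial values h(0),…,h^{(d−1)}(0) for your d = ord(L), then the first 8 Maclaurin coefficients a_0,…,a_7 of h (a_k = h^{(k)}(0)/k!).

L = (12 + 16·x)·Dx + (-7 - 8·x)·Dx^2 + (1 + x)·Dx^3  (order 3).
h: a_k = 0, 0, 1/2, 7/6, 19/12, 31/20, 6/5, 97/126, …
ICs: h(0) = 0, h′(0) = 0, h′′(0) = 1.

f: a_k = 0, -1, 1/2, -1/3, 1/4, -1/5, 1/6, -1/7, …
g: a_k = -1, -4, -8, -32/3, -32/3, -128/15, -256/45, -1024/315, …
h₀=f·g: eliminate ⇒ L₀, order ≤ 2·1.
h=∫h₀ ⇒ L = L₀·Dx.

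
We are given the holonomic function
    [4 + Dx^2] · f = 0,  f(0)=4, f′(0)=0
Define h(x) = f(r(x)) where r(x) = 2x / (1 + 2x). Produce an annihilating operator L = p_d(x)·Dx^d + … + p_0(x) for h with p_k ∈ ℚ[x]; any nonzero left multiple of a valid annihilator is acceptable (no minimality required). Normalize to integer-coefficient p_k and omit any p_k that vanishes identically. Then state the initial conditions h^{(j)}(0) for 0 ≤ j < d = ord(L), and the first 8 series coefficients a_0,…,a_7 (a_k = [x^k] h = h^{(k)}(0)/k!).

f: a_k = 4, 0, -8, 0, 8/3, 0, -16/45, 0, …
Change of var in L_f (x↦r) gives L₀.
L = 16 + (4 + 24·x + 48·x^2 + 32·x^3)·Dx + (1 + 8·x + 24·x^2 + 32·x^3 + 16·x^4)·Dx^2  (order 2).
h: a_k = 4, 0, -32, 128, -1024/3, 2048/3, -39424/45, -2048/5, …
ICs: h(0) = 4, h′(0) = 0.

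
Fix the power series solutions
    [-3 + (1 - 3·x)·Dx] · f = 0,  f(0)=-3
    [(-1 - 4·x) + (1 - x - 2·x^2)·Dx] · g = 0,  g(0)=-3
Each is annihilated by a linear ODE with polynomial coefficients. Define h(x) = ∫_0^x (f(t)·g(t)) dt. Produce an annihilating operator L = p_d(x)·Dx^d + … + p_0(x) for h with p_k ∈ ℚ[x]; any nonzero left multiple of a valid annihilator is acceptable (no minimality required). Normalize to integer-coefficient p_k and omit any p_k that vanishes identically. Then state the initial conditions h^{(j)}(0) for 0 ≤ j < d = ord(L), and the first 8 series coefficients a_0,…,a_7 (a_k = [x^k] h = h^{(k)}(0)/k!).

f: a_k = -3, -9, -27, -81, -243, -729, -2187, -6561, …
g: a_k = -3, -3, -9, -15, -33, -63, -129, -255, …
h₀=f·g: eliminate ⇒ L₀, order ≤ 1·1.
h=∫₀ˣh₀: take L = L₀·Dx.
L = (-4 + 2·x + 18·x^2)·Dx + (1 - 4·x + x^2 + 6·x^3)·Dx^2  (order 2).
h: a_k = 0, 9, 18, 45, 225/2, 1449/5, 756, 13995/7, …
ICs: h(0) = 0, h′(0) = 9.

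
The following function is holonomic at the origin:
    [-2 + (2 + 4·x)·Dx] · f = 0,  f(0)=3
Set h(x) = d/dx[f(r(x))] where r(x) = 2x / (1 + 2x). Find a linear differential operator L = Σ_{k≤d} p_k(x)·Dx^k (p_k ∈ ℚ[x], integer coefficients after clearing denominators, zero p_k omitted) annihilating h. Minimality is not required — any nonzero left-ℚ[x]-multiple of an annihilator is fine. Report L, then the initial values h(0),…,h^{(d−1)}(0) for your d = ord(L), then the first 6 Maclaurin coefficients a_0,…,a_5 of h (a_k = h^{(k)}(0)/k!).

f: a_k = 3, 3, -3/2, 3/2, -15/8, 21/8, …
Substitute x→r, Dx→(1/r')Dx; clear ⇒ L₀.
Derive L from L₀ (diff closure).
L = (-6 - 24·x) + (-1 - 8·x - 12·x^2)·Dx  (order 1).
h: a_k = 6, -36, 180, -888, 4500, -23544, …
ICs: h(0) = 6.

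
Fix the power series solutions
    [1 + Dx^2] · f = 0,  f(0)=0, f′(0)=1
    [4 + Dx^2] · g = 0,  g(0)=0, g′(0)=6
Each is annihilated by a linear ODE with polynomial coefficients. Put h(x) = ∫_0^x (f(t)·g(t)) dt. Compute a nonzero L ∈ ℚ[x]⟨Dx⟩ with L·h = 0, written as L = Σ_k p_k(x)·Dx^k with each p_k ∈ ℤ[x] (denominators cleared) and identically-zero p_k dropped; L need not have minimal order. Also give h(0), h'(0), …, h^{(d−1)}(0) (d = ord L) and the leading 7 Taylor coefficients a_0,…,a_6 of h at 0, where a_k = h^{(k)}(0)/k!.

L = 9·Dx + 10·Dx^3 + Dx^5  (order 5).
h: a_k = 0, 0, 0, 2, 0, -1, 0, …
ICs: h(0) = 0, h′(0) = 0, h′′(0) = 0, h′′′(0) = 12, h′′′′(0) = 0.

f: a_k = 0, 1, 0, -1/6, 0, 1/120, 0, …
g: a_k = 0, 6, 0, -4, 0, 4/5, 0, …
L₀ := L_f ⊗_s L_g (sym. prod.), ord ≤ 4.
∫: right-multiply L₀ by Dx.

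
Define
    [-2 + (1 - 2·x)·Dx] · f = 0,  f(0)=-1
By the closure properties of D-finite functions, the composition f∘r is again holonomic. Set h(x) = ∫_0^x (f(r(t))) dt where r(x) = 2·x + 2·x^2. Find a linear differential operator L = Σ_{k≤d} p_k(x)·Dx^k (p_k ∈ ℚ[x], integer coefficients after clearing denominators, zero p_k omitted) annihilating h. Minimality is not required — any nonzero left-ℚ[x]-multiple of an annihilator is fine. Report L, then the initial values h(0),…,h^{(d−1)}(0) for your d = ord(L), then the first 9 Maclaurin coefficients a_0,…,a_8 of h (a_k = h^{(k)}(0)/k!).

L = (4 + 8·x)·Dx + (-1 + 4·x + 4·x^2)·Dx^2  (order 2).
h: a_k = 0, -1, -2, -20/3, -24, -464/5, -1120/3, -10816/7, -6528, …
ICs: h(0) = 0, h′(0) = -1.

f: a_k = -1, -2, -4, -8, -16, -32, -64, -128, -256, …
h₀=f(r): pull back L_f along r ⇒ L₀.
h=∫h₀ ⇒ L = L₀·Dx.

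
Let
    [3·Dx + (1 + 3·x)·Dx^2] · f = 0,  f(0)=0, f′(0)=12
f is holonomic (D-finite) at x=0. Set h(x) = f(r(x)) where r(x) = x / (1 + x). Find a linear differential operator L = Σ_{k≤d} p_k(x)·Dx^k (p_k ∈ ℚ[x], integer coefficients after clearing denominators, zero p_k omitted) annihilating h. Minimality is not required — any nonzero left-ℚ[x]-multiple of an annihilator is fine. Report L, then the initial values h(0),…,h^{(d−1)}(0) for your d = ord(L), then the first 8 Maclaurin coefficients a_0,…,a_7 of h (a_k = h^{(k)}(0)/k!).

f: a_k = 0, 12, -18, 36, -81, 972/5, -486, 8748/7, …
h₀=f(r): pull back L_f along r ⇒ L₀.
L = (5 + 8·x)·Dx + (1 + 5·x + 4·x^2)·Dx^2  (order 2).
h: a_k = 0, 12, -30, 84, -255, 4092/5, -2730, 65532/7, …
ICs: h(0) = 0, h′(0) = 12.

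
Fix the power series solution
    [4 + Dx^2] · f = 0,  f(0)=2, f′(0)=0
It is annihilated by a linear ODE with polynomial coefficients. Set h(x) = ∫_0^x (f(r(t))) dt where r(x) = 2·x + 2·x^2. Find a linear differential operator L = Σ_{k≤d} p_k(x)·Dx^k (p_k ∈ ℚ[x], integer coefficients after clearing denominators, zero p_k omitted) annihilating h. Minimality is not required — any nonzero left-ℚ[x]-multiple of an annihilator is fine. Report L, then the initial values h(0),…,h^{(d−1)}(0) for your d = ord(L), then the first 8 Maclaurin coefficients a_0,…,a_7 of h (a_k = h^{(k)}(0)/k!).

f: a_k = 2, 0, -4, 0, 4/3, 0, -8/45, 0, …
L₀ from L_f via x↦r, Dx↦r'^{-1}Dx.
Integrate: L := L₀·Dx.
L = (16 + 96·x + 192·x^2 + 128·x^3)·Dx - 2·Dx^2 + (1 + 2·x)·Dx^3  (order 3).
h: a_k = 0, 2, 0, -16/3, -8, 16/15, 128/9, 5248/315, …
ICs: h(0) = 0, h′(0) = 2, h′′(0) = 0.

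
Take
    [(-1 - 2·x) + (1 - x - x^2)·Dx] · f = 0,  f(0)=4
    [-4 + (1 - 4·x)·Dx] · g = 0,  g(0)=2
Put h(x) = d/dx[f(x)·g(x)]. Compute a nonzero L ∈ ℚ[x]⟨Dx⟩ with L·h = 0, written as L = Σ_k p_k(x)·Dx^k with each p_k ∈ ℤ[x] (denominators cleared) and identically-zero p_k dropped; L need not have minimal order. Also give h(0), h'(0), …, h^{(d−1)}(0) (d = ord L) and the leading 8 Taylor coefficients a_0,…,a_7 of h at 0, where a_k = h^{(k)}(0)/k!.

f: a_k = 4, 4, 8, 12, 20, 32, 52, 84, …
g: a_k = 2, 8, 32, 128, 512, 2048, 8192, 32768, …
Product ⇒ symmetric product L₀, ord ≤ 1.
Derive L from L₀ (diff closure).
L = (44 - 114·x - 66·x^2 + 192·x^3 + 192·x^4) + (-5 + 31·x - 33·x^2 - 62·x^3 + 60·x^4 + 48·x^5)·Dx  (order 1).
h: a_k = 40, 352, 2184, 11808, 59360, 285552, 1333752, 6099328, …
ICs: h(0) = 40.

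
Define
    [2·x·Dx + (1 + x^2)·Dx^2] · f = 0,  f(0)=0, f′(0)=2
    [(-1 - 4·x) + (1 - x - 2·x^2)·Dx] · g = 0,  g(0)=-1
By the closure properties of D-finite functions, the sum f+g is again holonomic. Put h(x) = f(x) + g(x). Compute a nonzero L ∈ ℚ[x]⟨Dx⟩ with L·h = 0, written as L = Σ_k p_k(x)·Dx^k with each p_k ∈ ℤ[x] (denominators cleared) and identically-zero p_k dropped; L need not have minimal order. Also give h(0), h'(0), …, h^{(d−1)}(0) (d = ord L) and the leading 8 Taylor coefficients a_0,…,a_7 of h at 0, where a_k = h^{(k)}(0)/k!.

f: a_k = 0, 2, 0, -2/3, 0, 2/5, 0, -2/7, …
g: a_k = -1, -1, -3, -5, -11, -21, -43, -85, …
L₀ := lclm(L_f,L_g); ord L₀ ≤ 2+1.
L = (6 - 24·x - 162·x^2 - 240·x^3 - 384·x^4 - 48·x^6)·Dx + (-16 - 74·x - 88·x^2 - 226·x^3 - 212·x^4 - 304·x^5 - 12·x^6 - 48·x^7)·Dx^2 + (3 + 4·x + 8·x^2 - 28·x^3 - 27·x^4 - 36·x^5 - 40·x^6 - 4·x^7 - 8·x^8)·Dx^3  (order 3).
h: a_k = -1, 1, -3, -17/3, -11, -103/5, -43, -597/7, …
ICs: h(0) = -1, h′(0) = 1, h′′(0) = -6.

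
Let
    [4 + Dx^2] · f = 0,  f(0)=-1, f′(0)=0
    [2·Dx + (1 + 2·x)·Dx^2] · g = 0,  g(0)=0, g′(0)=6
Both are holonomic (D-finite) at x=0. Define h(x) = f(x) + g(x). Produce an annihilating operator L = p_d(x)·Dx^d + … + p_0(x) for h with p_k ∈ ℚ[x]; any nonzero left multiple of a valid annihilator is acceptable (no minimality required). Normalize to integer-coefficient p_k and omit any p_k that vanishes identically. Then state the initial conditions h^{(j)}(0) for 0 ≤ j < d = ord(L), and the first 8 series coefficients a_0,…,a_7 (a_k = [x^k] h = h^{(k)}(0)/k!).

L = (56 + 32·x + 32·x^2)·Dx + (12 + 40·x + 48·x^2 + 32·x^3)·Dx^2 + (14 + 8·x + 8·x^2)·Dx^3 + (3 + 10·x + 12·x^2 + 8·x^3)·Dx^4  (order 4).
h: a_k = -1, 6, -4, 8, -38/3, 96/5, -1436/45, 384/7, …
ICs: h(0) = -1, h′(0) = 6, h′′(0) = -8, h′′′(0) = 48.

f: a_k = -1, 0, 2, 0, -2/3, 0, 4/45, 0, …
g: a_k = 0, 6, -6, 8, -12, 96/5, -32, 384/7, …
Sum ⇒ L₀ = lclm(L_f,L_g) in ℚ(x)⟨Dx⟩.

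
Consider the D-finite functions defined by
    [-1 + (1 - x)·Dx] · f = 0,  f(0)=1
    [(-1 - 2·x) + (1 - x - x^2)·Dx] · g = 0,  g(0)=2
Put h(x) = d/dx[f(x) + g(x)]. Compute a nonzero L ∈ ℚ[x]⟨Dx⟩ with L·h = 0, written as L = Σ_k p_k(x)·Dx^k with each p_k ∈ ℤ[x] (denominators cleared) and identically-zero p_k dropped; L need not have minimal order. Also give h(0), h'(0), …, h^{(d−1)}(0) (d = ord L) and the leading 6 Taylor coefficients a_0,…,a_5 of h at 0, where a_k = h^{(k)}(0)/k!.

f: a_k = 1, 1, 1, 1, 1, 1, …
g: a_k = 2, 2, 4, 6, 10, 16, …
h₀=f+g: left-lcm gives L₀, ord ≤ 2.
h₀' ⇒ L via d/dx closure of L₀.
L = (-6 - 24·x - 24·x^3 + 6·x^4) + (6 + 6·x - 6·x^2 - 21·x^4 + 6·x^5)·Dx + (-1 + 2·x - 3·x^2 + 6·x^3 - 2·x^4 - 3·x^5 + x^6)·Dx^2  (order 2).
h: a_k = 3, 10, 21, 44, 85, 162, …
ICs: h(0) = 3, h′(0) = 10.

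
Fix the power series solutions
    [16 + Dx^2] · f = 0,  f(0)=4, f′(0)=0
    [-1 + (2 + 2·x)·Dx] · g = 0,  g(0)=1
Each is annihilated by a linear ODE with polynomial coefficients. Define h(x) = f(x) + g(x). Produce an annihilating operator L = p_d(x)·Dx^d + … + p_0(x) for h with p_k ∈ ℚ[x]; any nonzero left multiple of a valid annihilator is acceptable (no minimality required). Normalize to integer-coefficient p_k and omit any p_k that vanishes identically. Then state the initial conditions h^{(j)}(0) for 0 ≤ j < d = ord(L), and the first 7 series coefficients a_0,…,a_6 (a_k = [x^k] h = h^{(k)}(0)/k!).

L = (-1072 - 2048·x - 1024·x^2) + (2016 + 6112·x + 6144·x^2 + 2048·x^3)·Dx + (-67 - 128·x - 64·x^2)·Dx^2 + (126 + 382·x + 384·x^2 + 128·x^3)·Dx^3  (order 3).
h: a_k = 5, 1/2, -257/8, 1/16, 16369/384, 7/256, -1049521/46080, …
ICs: h(0) = 5, h′(0) = 1/2, h′′(0) = -257/4.

f: a_k = 4, 0, -32, 0, 128/3, 0, -1024/45, …
g: a_k = 1, 1/2, -1/8, 1/16, -5/128, 7/256, -21/1024, …
L₀ := lclm(L_f,L_g); ord L₀ ≤ 2+1.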